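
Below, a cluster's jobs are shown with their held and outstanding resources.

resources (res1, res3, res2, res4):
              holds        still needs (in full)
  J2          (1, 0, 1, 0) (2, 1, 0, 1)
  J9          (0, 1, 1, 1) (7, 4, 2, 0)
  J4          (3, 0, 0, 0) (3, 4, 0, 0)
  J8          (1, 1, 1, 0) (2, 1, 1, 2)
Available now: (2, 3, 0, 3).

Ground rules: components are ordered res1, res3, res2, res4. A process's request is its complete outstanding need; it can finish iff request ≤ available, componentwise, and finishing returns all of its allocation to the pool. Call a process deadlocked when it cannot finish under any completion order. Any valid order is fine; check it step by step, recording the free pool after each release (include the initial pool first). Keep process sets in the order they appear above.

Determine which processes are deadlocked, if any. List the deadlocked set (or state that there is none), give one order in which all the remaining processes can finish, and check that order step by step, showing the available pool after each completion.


The deadlocked set is empty.
Key observation: the pool covers J2 at once, and every later process fits after earlier releases.
One completion order for the rest: J2, J8, J4, J9. Verifying each step:
  pool = (2, 3, 0, 3)
  J2 needs (2, 1, 0, 1) <= (2, 3, 0, 3) -> finishes; pool += (1, 0, 1, 0) = (3, 3, 1, 3)
  J8 needs (2, 1, 1, 2) <= (3, 3, 1, 3) -> finishes; pool += (1, 1, 1, 0) = (4, 4, 2, 3)
  J4 needs (3, 4, 0, 0) <= (4, 4, 2, 3) -> finishes; pool += (3, 0, 0, 0) = (7, 4, 2, 3)
  J9 needs (7, 4, 2, 0) <= (7, 4, 2, 3) -> finishes; pool += (0, 1, 1, 1) = (7, 5, 3, 4)


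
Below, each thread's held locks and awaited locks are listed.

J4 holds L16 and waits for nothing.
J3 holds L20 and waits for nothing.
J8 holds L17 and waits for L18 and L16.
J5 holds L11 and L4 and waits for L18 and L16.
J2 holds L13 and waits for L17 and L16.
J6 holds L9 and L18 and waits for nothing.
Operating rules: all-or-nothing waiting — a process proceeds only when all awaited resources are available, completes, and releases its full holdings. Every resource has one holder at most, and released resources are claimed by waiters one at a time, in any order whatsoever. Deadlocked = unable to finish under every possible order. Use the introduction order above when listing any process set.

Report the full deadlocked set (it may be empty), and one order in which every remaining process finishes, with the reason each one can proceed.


Nothing here is deadlocked.
Key observation: no waiting chain loops back on itself — every chain ends at a process that waits on nothing, so everyone eventually runs.
The rest can finish in the order J4, J6, J5, J8, J3, J2.
Step-by-step check:
  J4 waits on nothing -> runs at once and releases L16
  J6 waits on nothing -> runs at once and releases L9 and L18
  run J5 (all its waits — L18 and L16 — are resolved); releases L11 and L4
  run J8 (all its waits — L18 and L16 — are resolved); releases L17
  J3 waits on nothing -> runs at once and releases L20
  run J2 (all its waits — L17 and L16 — are resolved); releases L13


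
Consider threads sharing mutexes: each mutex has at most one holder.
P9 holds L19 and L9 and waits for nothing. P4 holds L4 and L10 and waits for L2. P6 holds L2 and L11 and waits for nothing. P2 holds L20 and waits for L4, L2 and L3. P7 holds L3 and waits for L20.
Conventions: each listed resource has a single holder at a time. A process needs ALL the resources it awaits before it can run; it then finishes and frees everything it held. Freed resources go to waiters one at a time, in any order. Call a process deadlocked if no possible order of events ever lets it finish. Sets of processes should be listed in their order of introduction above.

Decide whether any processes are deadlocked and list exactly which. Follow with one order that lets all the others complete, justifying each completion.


Deadlocked set: P2 and P7.
Key observation: P2 -> P7 -> P2 is a circular wait — nothing in it can go first; no other process is dragged down with it.
One completion order for the rest: P6, P4, P9.
Verifying each step:
  run P6 (it waits on nothing); releases L2 and L11
  P4: everything it awaited (L2) is free; runs, freeing L4 and L10
  run P9 (it waits on nothing); releases L19 and L9


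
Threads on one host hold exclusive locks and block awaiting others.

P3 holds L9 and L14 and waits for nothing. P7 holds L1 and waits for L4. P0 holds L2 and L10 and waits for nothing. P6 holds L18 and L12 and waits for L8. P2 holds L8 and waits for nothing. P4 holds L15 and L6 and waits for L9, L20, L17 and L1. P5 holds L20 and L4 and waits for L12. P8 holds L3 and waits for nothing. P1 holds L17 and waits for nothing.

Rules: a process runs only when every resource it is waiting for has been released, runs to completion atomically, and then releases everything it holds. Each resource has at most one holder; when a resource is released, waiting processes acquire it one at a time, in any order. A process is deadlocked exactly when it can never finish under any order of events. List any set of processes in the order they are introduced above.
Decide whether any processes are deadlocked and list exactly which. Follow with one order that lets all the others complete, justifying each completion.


Nothing here is deadlocked.
Key observation: there is no circular wait here — follow any chain and it reaches a process that is free to run now.
The rest can finish in the order P2, P8, P6, P0, P5, P7, P3, P1, P4.
Walking it through:
  run P2 (it waits on nothing); releases L8
  run P8 (it waits on nothing); releases L3
  P6 waits on L8 — all released -> runs and releases L18 and L12
  run P0 (it waits on nothing); releases L2 and L10
  P5 waits on L12 — all released -> runs and releases L20 and L4
  P7 waits on L4 — all released -> runs and releases L1
  run P3 (it waits on nothing); releases L9 and L14
  run P1 (it waits on nothing); releases L17
  P4 waits on L9, L20, L17 and L1 — all released -> runs and releases L15 and L6


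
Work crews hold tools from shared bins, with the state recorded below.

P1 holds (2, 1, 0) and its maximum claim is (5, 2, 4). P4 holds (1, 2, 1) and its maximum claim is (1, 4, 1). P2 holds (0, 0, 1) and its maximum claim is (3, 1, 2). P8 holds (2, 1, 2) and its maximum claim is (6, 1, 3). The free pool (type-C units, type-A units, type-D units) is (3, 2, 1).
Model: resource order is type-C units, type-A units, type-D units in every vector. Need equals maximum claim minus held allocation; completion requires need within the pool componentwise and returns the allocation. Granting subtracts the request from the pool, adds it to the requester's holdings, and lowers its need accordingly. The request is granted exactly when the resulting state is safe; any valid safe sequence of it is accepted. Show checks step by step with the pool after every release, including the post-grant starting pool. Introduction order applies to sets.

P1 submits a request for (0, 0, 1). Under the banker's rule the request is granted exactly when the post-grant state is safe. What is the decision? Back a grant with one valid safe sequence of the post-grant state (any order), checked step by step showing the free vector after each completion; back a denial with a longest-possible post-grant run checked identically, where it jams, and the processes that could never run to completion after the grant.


GRANT: granting preserves safety; a valid post-grant sequence is P4, P8, P2, P1.
Key observation: the transfer keeps a workable pool ((3, 2, 0)); P4 starts the safe sequence.
Step-by-step check of the post-grant state:
  pool = (3, 2, 0)
  P4: need (0, 2, 0) fits (3, 2, 0); releases (1, 2, 1), pool now (4, 4, 1)
  P8: need (4, 0, 1) fits (4, 4, 1); releases (2, 1, 2), pool now (6, 5, 3)
  P2: need (3, 1, 1) fits (6, 5, 3); releases (0, 0, 1), pool now (6, 5, 4)
  P1: need (3, 1, 3) fits (6, 5, 4); releases (2, 1, 1), pool now (8, 6, 5)


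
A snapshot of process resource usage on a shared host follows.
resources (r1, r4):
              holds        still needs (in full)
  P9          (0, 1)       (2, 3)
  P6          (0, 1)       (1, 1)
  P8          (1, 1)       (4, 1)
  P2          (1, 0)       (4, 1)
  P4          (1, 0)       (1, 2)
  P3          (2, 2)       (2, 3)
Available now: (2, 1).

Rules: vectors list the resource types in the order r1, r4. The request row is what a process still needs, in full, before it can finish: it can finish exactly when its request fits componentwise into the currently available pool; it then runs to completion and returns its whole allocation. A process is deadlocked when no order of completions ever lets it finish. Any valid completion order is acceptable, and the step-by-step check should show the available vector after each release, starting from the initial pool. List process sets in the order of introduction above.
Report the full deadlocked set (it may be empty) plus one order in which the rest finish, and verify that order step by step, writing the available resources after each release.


The deadlocked set is P9, P8, P2 and P3.
Key observation: after P6, P4 the pool peaks at (3, 2), and each blocked process is short somewhere: P9 on r4; P8 on r1; P2 on r1; P3 on r4.
The rest can finish in the order P6, P4. Walking it through:
  pool = (2, 1)
  run P6 (needs (1, 1), free (2, 1)); after release of (0, 1) the pool is (2, 2)
  run P4 (needs (1, 2), free (2, 2)); after release of (1, 0) the pool is (3, 2)
The blocked processes can never fit:
  P9 still needs (2, 3) but only (3, 2) is free — short on r4
  P8 still needs (4, 1) but only (3, 2) is free — short on r1
  P2 still needs (4, 1) but only (3, 2) is free — short on r1
  P3 still needs (2, 3) but only (3, 2) is free — short on r4


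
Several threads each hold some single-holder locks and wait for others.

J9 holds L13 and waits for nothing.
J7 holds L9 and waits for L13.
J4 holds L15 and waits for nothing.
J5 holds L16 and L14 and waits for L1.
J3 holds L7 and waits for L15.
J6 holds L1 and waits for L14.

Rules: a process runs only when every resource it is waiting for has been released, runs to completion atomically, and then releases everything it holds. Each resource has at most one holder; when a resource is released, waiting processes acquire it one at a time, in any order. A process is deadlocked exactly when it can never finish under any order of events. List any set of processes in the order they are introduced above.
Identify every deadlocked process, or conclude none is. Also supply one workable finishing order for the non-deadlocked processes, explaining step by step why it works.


Deadlocked: J5 and J6.
Key observation: J5 -> J6 -> J5 is a circular wait — nothing in it can go first; no other process is dragged down with it.
One completion order for the rest: J9, J4, J7, J3.
Walking it through:
  run J9 (it waits on nothing); releases L13
  run J4 (it waits on nothing); releases L15
  J7 waits on L13 — all released -> runs and releases L9
  J3 waits on L15 — all released -> runs and releases L7


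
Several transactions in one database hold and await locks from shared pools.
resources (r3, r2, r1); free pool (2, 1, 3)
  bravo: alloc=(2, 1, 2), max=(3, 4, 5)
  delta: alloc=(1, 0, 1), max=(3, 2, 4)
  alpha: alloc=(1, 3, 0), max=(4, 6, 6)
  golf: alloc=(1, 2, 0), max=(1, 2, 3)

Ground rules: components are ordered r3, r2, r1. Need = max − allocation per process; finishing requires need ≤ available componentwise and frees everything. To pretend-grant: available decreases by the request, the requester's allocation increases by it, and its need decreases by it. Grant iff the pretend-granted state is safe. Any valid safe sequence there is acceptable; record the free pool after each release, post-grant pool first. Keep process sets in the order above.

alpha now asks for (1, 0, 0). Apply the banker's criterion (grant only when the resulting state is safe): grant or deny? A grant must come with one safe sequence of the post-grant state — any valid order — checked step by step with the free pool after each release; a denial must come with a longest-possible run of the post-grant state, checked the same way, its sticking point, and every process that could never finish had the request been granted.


GRANT. The post-grant state is safe; one safe sequence: golf, delta, bravo, alpha.
Key observation: (1, 1, 3) free after granting still covers golf first, and each release covers the next.
Check on the post-grant state, step by step:
  pool = (1, 1, 3)
  golf: need (0, 0, 3) fits (1, 1, 3); releases (1, 2, 0), pool now (2, 3, 3)
  delta: need (2, 2, 3) fits (2, 3, 3); releases (1, 0, 1), pool now (3, 3, 4)
  bravo: need (1, 3, 3) fits (3, 3, 4); releases (2, 1, 2), pool now (5, 4, 6)
  alpha: need (2, 3, 6) fits (5, 4, 6); releases (2, 3, 0), pool now (7, 7, 6)


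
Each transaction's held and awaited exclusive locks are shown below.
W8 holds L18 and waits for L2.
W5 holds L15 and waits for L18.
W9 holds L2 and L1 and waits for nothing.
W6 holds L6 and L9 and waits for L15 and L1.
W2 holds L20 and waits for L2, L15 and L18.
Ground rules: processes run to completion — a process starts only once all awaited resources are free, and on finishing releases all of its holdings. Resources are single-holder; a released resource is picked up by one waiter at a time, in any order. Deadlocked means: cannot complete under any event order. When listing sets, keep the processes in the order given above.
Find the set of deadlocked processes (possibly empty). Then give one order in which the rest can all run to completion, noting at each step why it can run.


The deadlocked set is empty.
Key observation: there is no circular wait here — follow any chain and it reaches a process that is free to run now.
A valid finishing order for the others: W9, W8, W5, W6, W2.
Walking it through:
  run W9 (it waits on nothing); releases L2 and L1
  W8: everything it awaited (L2) is free; runs, freeing L18
  W5: everything it awaited (L18) is free; runs, freeing L15
  W6: everything it awaited (L15 and L1) is free; runs, freeing L6 and L9
  W2: everything it awaited (L2, L15 and L18) is free; runs, freeing L20


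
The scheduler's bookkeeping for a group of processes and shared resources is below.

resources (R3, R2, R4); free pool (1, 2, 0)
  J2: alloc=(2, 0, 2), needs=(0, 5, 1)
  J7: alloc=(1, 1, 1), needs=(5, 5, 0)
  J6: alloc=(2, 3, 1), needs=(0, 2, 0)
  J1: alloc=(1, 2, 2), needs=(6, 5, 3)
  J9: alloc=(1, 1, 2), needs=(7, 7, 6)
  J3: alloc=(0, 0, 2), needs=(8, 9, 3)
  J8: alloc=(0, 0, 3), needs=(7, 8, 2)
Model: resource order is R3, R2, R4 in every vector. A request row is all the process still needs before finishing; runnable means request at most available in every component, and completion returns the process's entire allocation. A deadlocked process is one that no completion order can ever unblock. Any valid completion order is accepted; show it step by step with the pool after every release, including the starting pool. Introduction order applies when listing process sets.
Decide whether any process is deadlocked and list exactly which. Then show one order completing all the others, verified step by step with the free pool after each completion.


The deadlocked set is empty.
Key observation: J6 can run right away; the returned allocation unlocks the remaining processes in turn.
One completion order for the rest: J6, J2, J7, J1, J8, J9, J3. Check, step by step:
  pool = (1, 2, 0)
  J6: need (0, 2, 0) fits (1, 2, 0); releases (2, 3, 1), pool now (3, 5, 1)
  J2: need (0, 5, 1) fits (3, 5, 1); releases (2, 0, 2), pool now (5, 5, 3)
  J7: need (5, 5, 0) fits (5, 5, 3); releases (1, 1, 1), pool now (6, 6, 4)
  J1: need (6, 5, 3) fits (6, 6, 4); releases (1, 2, 2), pool now (7, 8, 6)
  J8: need (7, 8, 2) fits (7, 8, 6); releases (0, 0, 3), pool now (7, 8, 9)
  J9: need (7, 7, 6) fits (7, 8, 9); releases (1, 1, 2), pool now (8, 9, 11)
  J3: need (8, 9, 3) fits (8, 9, 11); releases (0, 0, 2), pool now (8, 9, 13)


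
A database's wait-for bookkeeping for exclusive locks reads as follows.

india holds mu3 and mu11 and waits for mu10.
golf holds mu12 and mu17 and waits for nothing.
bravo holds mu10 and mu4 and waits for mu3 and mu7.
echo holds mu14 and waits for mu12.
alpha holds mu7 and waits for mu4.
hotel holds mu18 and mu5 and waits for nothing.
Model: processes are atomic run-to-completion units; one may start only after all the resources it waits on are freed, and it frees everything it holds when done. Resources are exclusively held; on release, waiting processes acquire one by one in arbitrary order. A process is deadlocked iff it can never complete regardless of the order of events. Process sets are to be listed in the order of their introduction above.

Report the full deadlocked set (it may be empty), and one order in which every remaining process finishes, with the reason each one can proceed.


Deadlocked set: india, bravo and alpha.
Key observation: nobody on the ring india -> bravo -> india can start until another member finishes, which never happens; alpha is caught in further circular waits.
One completion order for the rest: golf, echo, hotel.
Verifying each step:
  golf: no waits; runs immediately, freeing mu12 and mu17
  echo: everything it awaited (mu12) is free; runs, freeing mu14
  hotel: no waits; runs immediately, freeing mu18 and mu5


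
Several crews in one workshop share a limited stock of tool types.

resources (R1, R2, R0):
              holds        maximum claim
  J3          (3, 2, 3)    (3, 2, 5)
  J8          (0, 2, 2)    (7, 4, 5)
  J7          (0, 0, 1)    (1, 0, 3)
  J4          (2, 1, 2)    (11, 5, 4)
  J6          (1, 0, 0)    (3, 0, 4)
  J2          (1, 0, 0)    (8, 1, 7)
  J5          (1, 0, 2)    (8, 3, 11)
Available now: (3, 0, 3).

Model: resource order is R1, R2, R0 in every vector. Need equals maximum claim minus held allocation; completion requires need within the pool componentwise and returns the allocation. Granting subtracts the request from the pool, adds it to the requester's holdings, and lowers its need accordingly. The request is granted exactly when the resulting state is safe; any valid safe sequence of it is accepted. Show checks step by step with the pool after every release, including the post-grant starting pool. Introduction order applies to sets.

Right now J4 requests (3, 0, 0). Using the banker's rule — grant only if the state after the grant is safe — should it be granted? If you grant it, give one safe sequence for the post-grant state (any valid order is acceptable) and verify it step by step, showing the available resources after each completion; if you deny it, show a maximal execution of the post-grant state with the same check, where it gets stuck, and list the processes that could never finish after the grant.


DENY. Granting would leave the state unsafe.
Key observation: no order helps: past J3, J7, J6, the free pool tops out at (4, 2, 7), below what each blocked process needs in R1.
On the post-grant state, J3, J7, J6 is a maximal run — nothing extends it. Step-by-step check:
  pool = (0, 0, 3)
  J3: need (0, 0, 2) fits (0, 0, 3); releases (3, 2, 3), pool now (3, 2, 6)
  J7: need (1, 0, 2) fits (3, 2, 6); releases (0, 0, 1), pool now (3, 2, 7)
  J6: need (2, 0, 4) fits (3, 2, 7); releases (1, 0, 0), pool now (4, 2, 7)
  J8 still needs (7, 2, 3) but only (4, 2, 7) is free — short on R1
  J4 still needs (6, 4, 2) but only (4, 2, 7) is free — short on R1 and R2
  J2 still needs (7, 1, 7) but only (4, 2, 7) is free — short on R1
  J5 still needs (7, 3, 9) but only (4, 2, 7) is free — short on R1, R2 and R0
Post-grant, the permanently blocked set is J8, J4, J2 and J5.


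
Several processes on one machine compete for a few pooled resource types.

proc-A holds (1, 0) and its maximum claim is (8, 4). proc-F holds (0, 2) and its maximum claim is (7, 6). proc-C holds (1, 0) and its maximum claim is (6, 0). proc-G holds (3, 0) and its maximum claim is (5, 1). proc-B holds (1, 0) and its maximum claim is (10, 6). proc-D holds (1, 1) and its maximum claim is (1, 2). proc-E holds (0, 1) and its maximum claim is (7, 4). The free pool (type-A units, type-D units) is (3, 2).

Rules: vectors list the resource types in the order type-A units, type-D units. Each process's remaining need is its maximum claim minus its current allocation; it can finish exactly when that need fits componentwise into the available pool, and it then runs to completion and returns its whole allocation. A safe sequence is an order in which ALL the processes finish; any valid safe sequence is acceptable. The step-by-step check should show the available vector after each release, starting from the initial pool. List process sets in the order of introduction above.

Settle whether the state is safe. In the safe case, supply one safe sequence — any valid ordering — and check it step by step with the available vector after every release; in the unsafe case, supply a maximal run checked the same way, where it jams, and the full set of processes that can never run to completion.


SAFE. One safe sequence: proc-G, proc-D, proc-E, proc-F, proc-C, proc-A, proc-B.
Key observation: proc-E is the earliest step where a requested resource binds exactly: need (7, 3), pool (7, 3) at its turn.
Verifying each step:
  pool = (3, 2)
  proc-G: need (2, 1) fits (3, 2); releases (3, 0), pool now (6, 2)
  proc-D: need (0, 1) fits (6, 2); releases (1, 1), pool now (7, 3)
  proc-E: need (7, 3) fits (7, 3); releases (0, 1), pool now (7, 4)
  proc-F: need (7, 4) fits (7, 4); releases (0, 2), pool now (7, 6)
  proc-C: need (5, 0) fits (7, 6); releases (1, 0), pool now (8, 6)
  proc-A: need (7, 4) fits (8, 6); releases (1, 0), pool now (9, 6)
  proc-B: need (9, 6) fits (9, 6); releases (1, 0), pool now (10, 6)


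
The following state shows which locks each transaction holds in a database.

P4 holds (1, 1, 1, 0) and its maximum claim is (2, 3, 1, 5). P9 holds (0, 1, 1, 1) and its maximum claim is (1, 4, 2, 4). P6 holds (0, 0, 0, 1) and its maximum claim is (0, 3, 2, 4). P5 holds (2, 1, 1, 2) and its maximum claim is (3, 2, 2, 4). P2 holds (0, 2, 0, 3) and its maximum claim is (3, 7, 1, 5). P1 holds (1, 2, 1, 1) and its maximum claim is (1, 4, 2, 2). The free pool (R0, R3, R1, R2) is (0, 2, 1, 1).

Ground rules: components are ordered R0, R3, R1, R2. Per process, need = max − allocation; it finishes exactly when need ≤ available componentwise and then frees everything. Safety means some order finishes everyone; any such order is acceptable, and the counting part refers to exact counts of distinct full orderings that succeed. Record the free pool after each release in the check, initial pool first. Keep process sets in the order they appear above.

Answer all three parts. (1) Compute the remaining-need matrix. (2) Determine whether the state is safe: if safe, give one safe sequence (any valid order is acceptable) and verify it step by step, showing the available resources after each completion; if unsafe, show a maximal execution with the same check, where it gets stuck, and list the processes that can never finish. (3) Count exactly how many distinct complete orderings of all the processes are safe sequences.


(1) Outstanding need per process (order R0, R3, R1, R2):
  P4: (1, 2, 0, 5)
  P9: (1, 3, 1, 3)
  P6: (0, 3, 2, 3)
  P5: (1, 1, 1, 2)
  P2: (3, 5, 1, 2)
  P1: (0, 2, 1, 1)
(2) SAFE, for example via the order P1, P5, P9, P6, P4, P2.
Key observation: P1 is the earliest step where a requested resource binds exactly: need (0, 2, 1, 1), pool (0, 2, 1, 1) at its turn.
Step-by-step check:
  pool = (0, 2, 1, 1)
  P1 needs (0, 2, 1, 1) <= (0, 2, 1, 1) -> finishes; pool += (1, 2, 1, 1) = (1, 4, 2, 2)
  P5 needs (1, 1, 1, 2) <= (1, 4, 2, 2) -> finishes; pool += (2, 1, 1, 2) = (3, 5, 3, 4)
  P9 needs (1, 3, 1, 3) <= (3, 5, 3, 4) -> finishes; pool += (0, 1, 1, 1) = (3, 6, 4, 5)
  P6 needs (0, 3, 2, 3) <= (3, 6, 4, 5) -> finishes; pool += (0, 0, 0, 1) = (3, 6, 4, 6)
  P4 needs (1, 2, 0, 5) <= (3, 6, 4, 6) -> finishes; pool += (1, 1, 1, 0) = (4, 7, 5, 6)
  P2 needs (3, 5, 1, 2) <= (4, 7, 5, 6) -> finishes; pool += (0, 2, 0, 3) = (4, 9, 5, 9)
(3) The exact count: 18 of the possible complete orderings are safe sequences.


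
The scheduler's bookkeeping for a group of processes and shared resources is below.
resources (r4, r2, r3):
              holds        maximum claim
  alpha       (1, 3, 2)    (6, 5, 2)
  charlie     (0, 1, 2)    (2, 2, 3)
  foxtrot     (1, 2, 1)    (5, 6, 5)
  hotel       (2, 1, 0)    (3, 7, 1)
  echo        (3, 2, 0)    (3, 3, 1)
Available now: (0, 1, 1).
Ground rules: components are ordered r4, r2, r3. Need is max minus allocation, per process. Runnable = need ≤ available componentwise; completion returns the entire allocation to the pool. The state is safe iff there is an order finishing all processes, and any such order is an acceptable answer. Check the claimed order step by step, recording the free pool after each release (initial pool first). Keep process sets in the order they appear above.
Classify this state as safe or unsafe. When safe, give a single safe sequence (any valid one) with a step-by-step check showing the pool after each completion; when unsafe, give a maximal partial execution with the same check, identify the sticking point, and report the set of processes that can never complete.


UNSAFE — no complete ordering exists.
Key observation: after echo, charlie the pool peaks at (3, 4, 3), and each blocked process is short somewhere: alpha on r4; foxtrot on r4, r3; hotel on r2.
Going as far as possible: echo, charlie; after that, nothing fits. Step-by-step check:
  pool = (0, 1, 1)
  echo needs (0, 1, 1) <= (0, 1, 1) -> finishes; pool += (3, 2, 0) = (3, 3, 1)
  charlie needs (2, 1, 1) <= (3, 3, 1) -> finishes; pool += (0, 1, 2) = (3, 4, 3)
  blocked: alpha wants (5, 2, 0), pool (3, 4, 3) — not enough r4
  blocked: foxtrot wants (4, 4, 4), pool (3, 4, 3) — not enough r4 and r3
  blocked: hotel wants (1, 6, 1), pool (3, 4, 3) — not enough r2
Permanently blocked: alpha, foxtrot and hotel.


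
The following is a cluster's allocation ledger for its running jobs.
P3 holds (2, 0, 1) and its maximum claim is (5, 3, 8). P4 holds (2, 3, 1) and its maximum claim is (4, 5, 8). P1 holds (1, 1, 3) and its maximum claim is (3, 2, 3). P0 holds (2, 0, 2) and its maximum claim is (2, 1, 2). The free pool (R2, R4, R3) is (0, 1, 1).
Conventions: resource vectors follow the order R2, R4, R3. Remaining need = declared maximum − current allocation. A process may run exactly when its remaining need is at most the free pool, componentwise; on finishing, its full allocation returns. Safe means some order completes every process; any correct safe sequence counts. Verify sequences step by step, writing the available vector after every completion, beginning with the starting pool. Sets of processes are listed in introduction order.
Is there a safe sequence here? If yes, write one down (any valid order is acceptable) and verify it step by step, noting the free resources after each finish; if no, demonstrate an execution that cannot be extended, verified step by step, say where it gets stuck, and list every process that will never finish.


UNSAFE — no complete ordering exists.
Key observation: once P0, P1 finish, the pool peaks at (3, 2, 6) — and every remaining process still needs more R3 than that.
Going as far as possible: P0, P1; after that, nothing fits. Check, step by step:
  pool = (0, 1, 1)
  run P0 (needs (0, 1, 0), free (0, 1, 1)); after release of (2, 0, 2) the pool is (2, 1, 3)
  run P1 (needs (2, 1, 0), free (2, 1, 3)); after release of (1, 1, 3) the pool is (3, 2, 6)
  P3 still needs (3, 3, 7) but only (3, 2, 6) is free — short on R4 and R3
  P4 still needs (2, 2, 7) but only (3, 2, 6) is free — short on R3
Processes that can never finish: P3 and P4.


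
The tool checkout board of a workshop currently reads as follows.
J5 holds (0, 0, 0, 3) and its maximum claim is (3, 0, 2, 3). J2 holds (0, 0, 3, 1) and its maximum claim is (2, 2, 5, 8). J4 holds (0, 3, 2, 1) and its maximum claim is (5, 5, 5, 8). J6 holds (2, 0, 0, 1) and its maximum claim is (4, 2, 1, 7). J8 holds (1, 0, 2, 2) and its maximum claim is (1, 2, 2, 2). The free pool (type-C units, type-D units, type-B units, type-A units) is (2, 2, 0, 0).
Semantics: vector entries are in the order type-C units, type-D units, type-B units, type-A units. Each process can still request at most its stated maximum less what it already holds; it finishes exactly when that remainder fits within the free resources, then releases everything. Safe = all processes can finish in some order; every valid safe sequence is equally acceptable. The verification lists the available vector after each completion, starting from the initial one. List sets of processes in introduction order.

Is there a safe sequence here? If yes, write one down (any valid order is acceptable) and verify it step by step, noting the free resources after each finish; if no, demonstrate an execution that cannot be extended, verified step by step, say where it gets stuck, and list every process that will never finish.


UNSAFE.
Key observation: the wall is type-A units: completing J8, J5 brings the pool only to (3, 2, 2, 5), and all the rest need more.
The run J8, J5 cannot be extended any further. Verifying each step:
  pool = (2, 2, 0, 0)
  J8 needs (0, 2, 0, 0) <= (2, 2, 0, 0) -> finishes; pool += (1, 0, 2, 2) = (3, 2, 2, 2)
  J5 needs (3, 0, 2, 0) <= (3, 2, 2, 2) -> finishes; pool += (0, 0, 0, 3) = (3, 2, 2, 5)
  J2 cannot run: need (2, 2, 2, 7) vs free (3, 2, 2, 5) (insufficient type-A units)
  J4 cannot run: need (5, 2, 3, 7) vs free (3, 2, 2, 5) (insufficient type-C units, type-B units and type-A units)
  J6 cannot run: need (2, 2, 1, 6) vs free (3, 2, 2, 5) (insufficient type-A units)
Never able to finish: J2, J4 and J6.


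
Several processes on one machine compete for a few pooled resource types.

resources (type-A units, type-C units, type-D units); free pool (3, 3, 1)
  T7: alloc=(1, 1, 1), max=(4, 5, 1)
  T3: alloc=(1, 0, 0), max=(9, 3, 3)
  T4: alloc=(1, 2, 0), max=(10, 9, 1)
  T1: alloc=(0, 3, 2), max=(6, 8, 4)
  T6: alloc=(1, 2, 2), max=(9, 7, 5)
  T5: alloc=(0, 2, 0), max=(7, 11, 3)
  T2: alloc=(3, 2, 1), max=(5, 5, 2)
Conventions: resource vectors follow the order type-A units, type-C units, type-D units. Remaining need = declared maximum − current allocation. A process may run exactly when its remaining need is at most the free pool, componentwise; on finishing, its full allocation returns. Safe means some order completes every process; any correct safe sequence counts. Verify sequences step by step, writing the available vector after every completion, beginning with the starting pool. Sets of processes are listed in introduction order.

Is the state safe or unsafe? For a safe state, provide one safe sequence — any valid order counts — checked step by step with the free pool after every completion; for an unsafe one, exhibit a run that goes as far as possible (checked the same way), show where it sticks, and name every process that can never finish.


UNSAFE — no complete ordering exists.
Key observation: the wall is type-A units: completing T2, T7, T1, T5 brings the pool only to (7, 11, 5), and all the rest need more.
The run T2, T7, T1, T5 cannot be extended any further. Check, step by step:
  pool = (3, 3, 1)
  run T2 (needs (2, 3, 1), free (3, 3, 1)); after release of (3, 2, 1) the pool is (6, 5, 2)
  run T7 (needs (3, 4, 0), free (6, 5, 2)); after release of (1, 1, 1) the pool is (7, 6, 3)
  run T1 (needs (6, 5, 2), free (7, 6, 3)); after release of (0, 3, 2) the pool is (7, 9, 5)
  run T5 (needs (7, 9, 3), free (7, 9, 5)); after release of (0, 2, 0) the pool is (7, 11, 5)
  T3 still needs (8, 3, 3) but only (7, 11, 5) is free — short on type-A units
  T4 still needs (9, 7, 1) but only (7, 11, 5) is free — short on type-A units
  T6 still needs (8, 5, 3) but only (7, 11, 5) is free — short on type-A units
Processes that can never finish: T3, T4 and T6.


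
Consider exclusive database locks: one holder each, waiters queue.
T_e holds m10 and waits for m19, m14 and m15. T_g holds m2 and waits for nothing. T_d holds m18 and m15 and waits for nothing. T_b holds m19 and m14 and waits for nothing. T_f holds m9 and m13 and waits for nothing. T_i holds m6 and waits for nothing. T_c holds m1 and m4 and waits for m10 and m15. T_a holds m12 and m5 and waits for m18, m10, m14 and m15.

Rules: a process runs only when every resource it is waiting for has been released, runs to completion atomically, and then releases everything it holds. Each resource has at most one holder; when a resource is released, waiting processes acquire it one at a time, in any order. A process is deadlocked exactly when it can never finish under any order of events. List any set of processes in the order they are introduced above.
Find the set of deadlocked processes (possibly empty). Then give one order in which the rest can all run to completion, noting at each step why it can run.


Nothing here is deadlocked.
Key observation: all waits point, directly or indirectly, at processes that can finish, so nothing is permanently blocked.
One completion order for the rest: T_d, T_b, T_e, T_g, T_a, T_c, T_f, T_i.
Verifying each step:
  run T_d (it waits on nothing); releases m18 and m15
  run T_b (it waits on nothing); releases m19 and m14
  T_e waits on m19, m14 and m15 — all released -> runs and releases m10
  run T_g (it waits on nothing); releases m2
  T_a waits on m18, m10, m14 and m15 — all released -> runs and releases m12 and m5
  T_c waits on m10 and m15 — all released -> runs and releases m1 and m4
  run T_f (it waits on nothing); releases m9 and m13
  run T_i (it waits on nothing); releases m6


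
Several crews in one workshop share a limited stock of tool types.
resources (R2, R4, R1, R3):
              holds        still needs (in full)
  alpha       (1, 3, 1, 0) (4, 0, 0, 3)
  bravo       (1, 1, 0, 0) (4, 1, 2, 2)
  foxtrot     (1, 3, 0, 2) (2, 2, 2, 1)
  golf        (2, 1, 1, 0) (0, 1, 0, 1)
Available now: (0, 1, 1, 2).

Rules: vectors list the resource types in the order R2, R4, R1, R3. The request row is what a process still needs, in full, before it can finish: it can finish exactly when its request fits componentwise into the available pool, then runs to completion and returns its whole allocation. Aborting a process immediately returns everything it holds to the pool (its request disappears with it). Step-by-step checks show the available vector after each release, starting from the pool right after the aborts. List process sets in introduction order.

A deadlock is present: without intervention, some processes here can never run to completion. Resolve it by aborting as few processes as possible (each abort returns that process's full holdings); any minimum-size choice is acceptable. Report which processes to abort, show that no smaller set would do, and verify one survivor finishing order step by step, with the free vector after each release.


Minimum abort set: bravo.
Key observation: the deadlocked alpha becomes finishable only because bravo released (1, 1, 0, 0); it completes at step 3 below.
No smaller set exists: with zero aborts the deadlock remains.
Survivors finish in the order: golf, foxtrot, alpha. Verifying each step (pool after the aborts first):
  pool = (1, 2, 1, 2)
  golf: need (0, 1, 0, 1) fits (1, 2, 1, 2); releases (2, 1, 1, 0), pool now (3, 3, 2, 2)
  foxtrot: need (2, 2, 2, 1) fits (3, 3, 2, 2); releases (1, 3, 0, 2), pool now (4, 6, 2, 4)
  alpha: need (4, 0, 0, 3) fits (4, 6, 2, 4); releases (1, 3, 1, 0), pool now (5, 9, 3, 4)


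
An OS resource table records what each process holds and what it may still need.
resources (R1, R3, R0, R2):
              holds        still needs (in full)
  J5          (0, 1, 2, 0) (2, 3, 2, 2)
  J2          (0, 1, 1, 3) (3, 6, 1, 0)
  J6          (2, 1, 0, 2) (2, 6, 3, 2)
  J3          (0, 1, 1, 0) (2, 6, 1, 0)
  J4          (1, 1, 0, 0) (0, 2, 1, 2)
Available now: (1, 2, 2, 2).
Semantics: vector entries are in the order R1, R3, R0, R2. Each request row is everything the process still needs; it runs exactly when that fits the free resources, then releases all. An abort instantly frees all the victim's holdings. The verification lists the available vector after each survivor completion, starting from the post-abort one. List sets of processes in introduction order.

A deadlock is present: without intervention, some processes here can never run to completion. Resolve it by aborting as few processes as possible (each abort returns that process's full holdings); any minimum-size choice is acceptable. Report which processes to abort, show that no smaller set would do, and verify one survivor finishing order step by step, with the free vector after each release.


Abort J2 and J6.
Key observation: before aborting J2 and J6, J3 was permanently blocked — no order could ever run it; afterwards it completes at step 3.
Why nothing smaller works — every single abort fails: J5 alone leaves J2 blocked (short on R1 and R3); J2 alone leaves J6 blocked (short on R3); J6 alone leaves J2 blocked (short on R3); J3 alone leaves J2 blocked (short on R1 and R3); J4 alone leaves J2 blocked (short on R1 and R3).
The survivors complete as J5, J4, J3. Verifying each step (starting from the post-abort pool):
  pool = (3, 4, 3, 7)
  J5: need (2, 3, 2, 2) fits (3, 4, 3, 7); releases (0, 1, 2, 0), pool now (3, 5, 5, 7)
  J4: need (0, 2, 1, 2) fits (3, 5, 5, 7); releases (1, 1, 0, 0), pool now (4, 6, 5, 7)
  J3: need (2, 6, 1, 0) fits (4, 6, 5, 7); releases (0, 1, 1, 0), pool now (4, 7, 6, 7)


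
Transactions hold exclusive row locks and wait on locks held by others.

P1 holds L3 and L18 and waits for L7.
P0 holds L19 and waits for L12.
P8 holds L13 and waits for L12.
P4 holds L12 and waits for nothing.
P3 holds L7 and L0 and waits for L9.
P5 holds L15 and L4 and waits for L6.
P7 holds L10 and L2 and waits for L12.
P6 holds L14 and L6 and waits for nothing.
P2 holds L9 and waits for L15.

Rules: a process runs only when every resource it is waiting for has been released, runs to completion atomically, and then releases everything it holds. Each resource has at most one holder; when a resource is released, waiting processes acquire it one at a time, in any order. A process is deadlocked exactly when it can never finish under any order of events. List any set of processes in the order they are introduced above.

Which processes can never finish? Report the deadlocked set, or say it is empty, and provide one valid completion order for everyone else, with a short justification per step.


Nothing here is deadlocked.
Key observation: there is no circular wait here — follow any chain and it reaches a process that is free to run now.
The rest can finish in the order P4, P8, P6, P5, P2, P3, P7, P1, P0.
Walking it through:
  P4 waits on nothing -> runs at once and releases L12
  run P8 (all its waits — L12 — are resolved); releases L13
  P6 waits on nothing -> runs at once and releases L14 and L6
  run P5 (all its waits — L6 — are resolved); releases L15 and L4
  run P2 (all its waits — L15 — are resolved); releases L9
  run P3 (all its waits — L9 — are resolved); releases L7 and L0
  run P7 (all its waits — L12 — are resolved); releases L10 and L2
  run P1 (all its waits — L7 — are resolved); releases L3 and L18
  run P0 (all its waits — L12 — are resolved); releases L19


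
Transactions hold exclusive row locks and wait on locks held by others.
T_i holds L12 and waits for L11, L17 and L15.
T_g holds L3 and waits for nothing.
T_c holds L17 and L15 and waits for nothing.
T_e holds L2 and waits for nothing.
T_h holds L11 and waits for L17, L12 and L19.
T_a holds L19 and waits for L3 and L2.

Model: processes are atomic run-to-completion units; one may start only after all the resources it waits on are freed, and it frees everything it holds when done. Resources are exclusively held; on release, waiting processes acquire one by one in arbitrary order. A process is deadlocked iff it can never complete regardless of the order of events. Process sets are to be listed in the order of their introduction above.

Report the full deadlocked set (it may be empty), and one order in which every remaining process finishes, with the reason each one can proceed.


The deadlocked set is T_i and T_h.
Key observation: nobody on the ring T_i -> T_h -> T_i can start until another member finishes, which never happens; no other process is dragged down with it.
A valid finishing order for the others: T_c, T_e, T_g, T_a.
Walking it through:
  T_c: no waits; runs immediately, freeing L17 and L15
  T_e: no waits; runs immediately, freeing L2
  T_g: no waits; runs immediately, freeing L3
  T_a: everything it awaited (L3 and L2) is free; runs, freeing L19
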